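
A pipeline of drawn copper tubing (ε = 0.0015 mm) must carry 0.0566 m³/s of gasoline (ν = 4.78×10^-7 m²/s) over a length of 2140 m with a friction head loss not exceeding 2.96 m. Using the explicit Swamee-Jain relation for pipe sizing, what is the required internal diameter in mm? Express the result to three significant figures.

D ≈ 306 mm

Swamee-Jain (Type III): D = 0.66·[ε^1.25·(LQ²/(gh_f))^4.75 + ν·Q^9.4·(L/(gh_f))^5.2]^0.04
LQ²/(gh_f) = 0.2361; L/(gh_f) = 73.70
Term 1 = ε^1.25·(…)^4.75 = 5.52×10^-11; Term 2 = ν·Q^9.4·(…)^5.2 = 4.64×10^-9
D = 0.66·(5.52×10^-11 + 4.64×10^-9)^0.04 = 0.3065 m = 306 mm
Check: V = 0.767 m/s, Re = 4.92×10^5, f = 0.01321, h_f = 2.77 m ≈ 2.96 m ✓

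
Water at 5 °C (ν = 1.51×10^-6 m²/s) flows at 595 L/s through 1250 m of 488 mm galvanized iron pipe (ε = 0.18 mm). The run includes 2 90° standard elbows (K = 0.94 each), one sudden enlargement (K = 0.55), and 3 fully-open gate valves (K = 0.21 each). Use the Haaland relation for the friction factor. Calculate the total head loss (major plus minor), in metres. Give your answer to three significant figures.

V = 4Q/(πD²) = 3.181 m/s; V²/2g = 0.5158 m
Re = 1.03×10^6, ε/D = 3.69×10^-4 → f = 0.01618 (Haaland)
Major: h_f = f(L/D)·V²/2g = 0.01618·2561·0.5158 = 21.38 m
Minor: ΣK = 3.06; h_m = ΣK·V²/2g = 1.578 m
Total H_L = 21.38 + 1.578 = 22.95 m

H_L ≈ 23.0 m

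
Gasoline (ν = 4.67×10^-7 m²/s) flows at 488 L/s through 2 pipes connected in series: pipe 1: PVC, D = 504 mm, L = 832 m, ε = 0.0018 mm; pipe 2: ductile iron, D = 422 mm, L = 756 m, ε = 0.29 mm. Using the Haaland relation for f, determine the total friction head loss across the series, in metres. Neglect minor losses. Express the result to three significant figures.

H ≈ 25.2 m

Pipe 1: V = 2.446 m/s, Re = 2.64×10^6, ε/D = 3.57×10^-6, f = 0.01002, h_1 = f(L/D)V²/2g = 5.046 m
Pipe 2: V = 3.489 m/s, Re = 3.15×10^6, ε/D = 6.87×10^-4, f = 0.01811, h_2 = f(L/D)V²/2g = 20.13 m
Series → Q common, losses add: H = Σh = 25.17 m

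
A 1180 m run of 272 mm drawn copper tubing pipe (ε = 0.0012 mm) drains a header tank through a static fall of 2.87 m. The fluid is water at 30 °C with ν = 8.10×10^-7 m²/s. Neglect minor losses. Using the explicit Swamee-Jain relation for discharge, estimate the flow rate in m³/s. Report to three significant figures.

Swamee-Jain (Type II): Q = -0.965·√(gD⁵h_f/L)·ln[ε/(3.7D) + √(3.17ν²L/(gD³h_f))]
√(gD⁵h_f/L) = √(9.81·0.272⁵·2.87/1180) = 0.005960
ε/(3.7D) = 1.19×10^-6; √(3.17ν²L/(gD³h_f)) = 6.58×10^-5
Q = -0.965·0.005960·ln(6.701×10^-5) = 0.05528 m³/s
Check: V = 0.951 m/s, Re = 3.19×10^5, f = 0.01426, h_f = 2.85 m ≈ 2.87 m ✓

Q ≈ 0.0553 m³/s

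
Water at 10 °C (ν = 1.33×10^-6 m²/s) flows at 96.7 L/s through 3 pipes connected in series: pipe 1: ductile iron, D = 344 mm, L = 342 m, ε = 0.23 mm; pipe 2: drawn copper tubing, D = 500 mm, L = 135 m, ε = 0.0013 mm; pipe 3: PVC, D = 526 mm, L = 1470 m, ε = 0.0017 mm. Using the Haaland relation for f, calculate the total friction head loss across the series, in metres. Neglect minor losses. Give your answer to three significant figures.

H ≈ 1.55 m

Pipe 1: V = 1.040 m/s, Re = 2.69×10^5, ε/D = 6.69×10^-4, f = 0.01911, h_1 = f(L/D)V²/2g = 1.048 m
Pipe 2: V = 0.4925 m/s, Re = 1.85×10^5, ε/D = 2.60×10^-6, f = 0.01575, h_2 = f(L/D)V²/2g = 0.05257 m
Pipe 3: V = 0.4450 m/s, Re = 1.76×10^5, ε/D = 3.23×10^-6, f = 0.01591, h_3 = f(L/D)V²/2g = 0.4488 m
Series → Q common, losses add: H = Σh = 1.549 m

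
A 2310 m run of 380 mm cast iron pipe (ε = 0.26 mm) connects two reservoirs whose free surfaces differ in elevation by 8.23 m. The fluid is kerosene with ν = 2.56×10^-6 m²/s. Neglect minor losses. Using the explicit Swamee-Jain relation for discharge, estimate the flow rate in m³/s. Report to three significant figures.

Q ≈ 0.131 m³/s

Swamee-Jain (Type II): Q = -0.965·√(gD⁵h_f/L)·ln[ε/(3.7D) + √(3.17ν²L/(gD³h_f))]
√(gD⁵h_f/L) = √(9.81·0.380⁵·8.23/2310) = 0.01664
ε/(3.7D) = 1.85×10^-4; √(3.17ν²L/(gD³h_f)) = 1.04×10^-4
Q = -0.965·0.01664·ln(2.890×10^-4) = 0.1309 m³/s
Check: V = 1.15 m/s, Re = 1.71×10^5, f = 0.02009, h_f = 8.29 m ≈ 8.23 m ✓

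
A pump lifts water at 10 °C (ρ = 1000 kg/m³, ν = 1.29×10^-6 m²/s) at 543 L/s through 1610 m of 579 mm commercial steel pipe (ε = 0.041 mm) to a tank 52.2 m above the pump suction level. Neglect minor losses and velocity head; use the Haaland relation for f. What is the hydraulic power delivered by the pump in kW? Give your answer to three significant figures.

V = 4Q/(πD²) = 2.062 m/s; Re = 9.26×10^5; ε/D = 7.08×10^-5; f = 0.01297
h_f = f(L/D)V²/2g = 7.819 m
Total head H = z + h_f = 52.2 + 7.819 = 60.02 m
P_hyd = ρgQH = 1000·9.81·0.543·60.02 = 319.7 kW

P_hyd ≈ 320 kW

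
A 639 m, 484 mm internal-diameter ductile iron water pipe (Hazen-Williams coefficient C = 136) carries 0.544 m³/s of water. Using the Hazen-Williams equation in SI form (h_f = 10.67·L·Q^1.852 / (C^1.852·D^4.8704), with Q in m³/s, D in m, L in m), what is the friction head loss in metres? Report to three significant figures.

h_f = 10.67·639·0.544^1.852 / (136^1.852·0.484^4.8704) = 8.465 m

h_f ≈ 8.46 m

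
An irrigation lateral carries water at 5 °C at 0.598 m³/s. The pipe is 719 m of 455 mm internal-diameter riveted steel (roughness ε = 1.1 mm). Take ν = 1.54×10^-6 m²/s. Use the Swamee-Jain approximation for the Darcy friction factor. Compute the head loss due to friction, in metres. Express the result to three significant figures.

h_f ≈ 27.1 m

V = 4Q/(πD²) = 4·0.598/(π·0.455²) = 3.678 m/s
Re = VD/ν = 3.678·0.455/1.54×10^-6 = 1.09×10^6 → turbulent
ε/D = 1.1/455 = 0.00242
Swamee-Jain: f = 0.02486
h_f = f(L/D)V²/(2g) = 0.02486·(719/0.455)·3.678²/(2·9.81) = 27.09 m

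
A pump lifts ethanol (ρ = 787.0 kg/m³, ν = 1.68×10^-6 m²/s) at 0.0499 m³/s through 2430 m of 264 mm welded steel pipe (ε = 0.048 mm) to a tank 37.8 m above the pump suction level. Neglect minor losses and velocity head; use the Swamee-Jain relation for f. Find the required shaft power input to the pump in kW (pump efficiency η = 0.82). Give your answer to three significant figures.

P_shaft ≈ 21.0 kW

V = 4Q/(πD²) = 0.9116 m/s; Re = 1.43×10^5; ε/D = 1.82×10^-4; f = 0.01784
h_f = f(L/D)V²/2g = 6.955 m
Total head H = z + h_f = 37.8 + 6.955 = 44.75 m
P_hyd = ρgQH = 787.0·9.81·0.0499·44.75 = 17.24 kW
P_shaft = P_hyd/η = 17.24/0.82 = 21.03 kW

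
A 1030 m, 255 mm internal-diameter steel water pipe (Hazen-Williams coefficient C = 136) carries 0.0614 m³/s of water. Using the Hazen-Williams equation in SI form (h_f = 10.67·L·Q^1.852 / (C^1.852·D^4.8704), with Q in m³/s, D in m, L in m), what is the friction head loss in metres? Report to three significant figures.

h_f = 10.67·1030·0.0614^1.852 / (136^1.852·0.255^4.8704) = 5.442 m

h_f ≈ 5.44 m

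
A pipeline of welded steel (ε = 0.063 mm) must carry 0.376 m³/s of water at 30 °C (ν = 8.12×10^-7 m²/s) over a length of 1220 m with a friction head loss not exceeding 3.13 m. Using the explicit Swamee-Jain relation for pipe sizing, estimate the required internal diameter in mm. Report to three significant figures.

Swamee-Jain (Type III): D = 0.66·[ε^1.25·(LQ²/(gh_f))^4.75 + ν·Q^9.4·(L/(gh_f))^5.2]^0.04
LQ²/(gh_f) = 5.617; L/(gh_f) = 39.73
Term 1 = ε^1.25·(…)^4.75 = 0.0204; Term 2 = ν·Q^9.4·(…)^5.2 = 0.0171
D = 0.66·(0.0204 + 0.0171)^0.04 = 0.5787 m = 579 mm
Check: V = 1.43 m/s, Re = 1.02×10^6, f = 0.01362, h_f = 2.99 m ≈ 3.13 m ✓

D ≈ 579 mm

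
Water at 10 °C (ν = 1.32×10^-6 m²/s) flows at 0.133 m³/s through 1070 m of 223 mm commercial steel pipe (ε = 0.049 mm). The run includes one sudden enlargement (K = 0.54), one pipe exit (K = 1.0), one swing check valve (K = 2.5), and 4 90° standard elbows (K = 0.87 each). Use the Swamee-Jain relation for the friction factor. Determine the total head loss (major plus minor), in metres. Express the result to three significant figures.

H_L ≈ 48.5 m

V = 4Q/(πD²) = 3.405 m/s; V²/2g = 0.5910 m
Re = 5.75×10^5, ε/D = 2.20×10^-4 → f = 0.01552 (Swamee-Jain)
Major: h_f = f(L/D)·V²/2g = 0.01552·4798·0.5910 = 44.02 m
Minor: ΣK = 7.52; h_m = ΣK·V²/2g = 4.444 m
Total H_L = 44.02 + 4.444 = 48.46 m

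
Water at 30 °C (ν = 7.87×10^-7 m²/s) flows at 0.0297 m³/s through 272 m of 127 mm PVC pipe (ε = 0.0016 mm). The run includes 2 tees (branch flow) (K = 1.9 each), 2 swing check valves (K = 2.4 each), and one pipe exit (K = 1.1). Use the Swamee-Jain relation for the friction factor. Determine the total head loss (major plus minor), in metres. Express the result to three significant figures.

V = 4Q/(πD²) = 2.345 m/s; V²/2g = 0.2802 m
Re = 3.78×10^5, ε/D = 1.26×10^-5 → f = 0.01394 (Swamee-Jain)
Major: h_f = f(L/D)·V²/2g = 0.01394·2142·0.2802 = 8.364 m
Minor: ΣK = 9.70; h_m = ΣK·V²/2g = 2.718 m
Total H_L = 8.364 + 2.718 = 11.08 m

H_L ≈ 11.1 m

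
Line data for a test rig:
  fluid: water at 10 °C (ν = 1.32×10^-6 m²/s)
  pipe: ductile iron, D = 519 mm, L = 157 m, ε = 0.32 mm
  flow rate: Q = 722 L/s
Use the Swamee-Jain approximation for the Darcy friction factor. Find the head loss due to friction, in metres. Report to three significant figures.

V = 4Q/(πD²) = 4·0.722/(π·0.519²) = 3.413 m/s
Re = VD/ν = 3.413·0.519/1.32×10^-6 = 1.34×10^6 → turbulent
ε/D = 0.32/519 = 6.17×10^-4
Swamee-Jain: f = 0.01792
h_f = f(L/D)V²/(2g) = 0.01792·(157/0.519)·3.413²/(2·9.81) = 3.219 m

h_f ≈ 3.22 m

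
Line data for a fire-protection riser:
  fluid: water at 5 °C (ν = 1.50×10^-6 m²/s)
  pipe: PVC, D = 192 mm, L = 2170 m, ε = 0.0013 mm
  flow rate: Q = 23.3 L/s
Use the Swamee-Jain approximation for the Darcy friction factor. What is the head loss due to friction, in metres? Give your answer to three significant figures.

h_f ≈ 6.64 m

V = 4Q/(πD²) = 4·0.0233/(π·0.192²) = 0.8048 m/s
Re = VD/ν = 0.8048·0.192/1.50×10^-6 = 1.03×10^5 → turbulent
ε/D = 0.0013/192 = 6.77×10^-6
Swamee-Jain: f = 0.01779
h_f = f(L/D)V²/(2g) = 0.01779·(2170/0.192)·0.8048²/(2·9.81) = 6.639 m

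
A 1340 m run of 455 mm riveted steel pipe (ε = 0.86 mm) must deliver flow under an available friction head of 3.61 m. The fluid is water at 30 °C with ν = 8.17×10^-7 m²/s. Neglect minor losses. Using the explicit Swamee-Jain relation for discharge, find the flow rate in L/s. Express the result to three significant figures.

Q ≈ 165 L/s

Swamee-Jain (Type II): Q = -0.965·√(gD⁵h_f/L)·ln[ε/(3.7D) + √(3.17ν²L/(gD³h_f))]
√(gD⁵h_f/L) = √(9.81·0.455⁵·3.61/1340) = 0.02270
ε/(3.7D) = 5.11×10^-4; √(3.17ν²L/(gD³h_f)) = 2.92×10^-5
Q = -0.965·0.02270·ln(5.400×10^-4) = 0.1648 m³/s
Check: V = 1.01 m/s, Re = 5.65×10^5, f = 0.02352, h_f = 3.63 m ≈ 3.61 m ✓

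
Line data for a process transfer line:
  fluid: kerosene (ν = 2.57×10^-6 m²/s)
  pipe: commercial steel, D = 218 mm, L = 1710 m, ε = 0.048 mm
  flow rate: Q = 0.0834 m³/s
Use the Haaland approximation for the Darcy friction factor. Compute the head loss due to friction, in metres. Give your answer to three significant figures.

h_f ≈ 34.2 m

V = 4Q/(πD²) = 4·0.0834/(π·0.218²) = 2.234 m/s
Re = VD/ν = 2.234·0.218/2.57×10^-6 = 1.90×10^5 → turbulent
ε/D = 0.048/218 = 2.20×10^-4
Haaland: f = 0.01712
h_f = f(L/D)V²/(2g) = 0.01712·(1710/0.218)·2.234²/(2·9.81) = 34.18 m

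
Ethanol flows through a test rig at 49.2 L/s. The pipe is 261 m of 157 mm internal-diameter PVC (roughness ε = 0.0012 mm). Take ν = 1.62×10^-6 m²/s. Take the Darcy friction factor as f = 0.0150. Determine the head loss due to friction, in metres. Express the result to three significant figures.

V = 4Q/(πD²) = 4·0.0492/(π·0.157²) = 2.541 m/s
h_f = f(L/D)V²/(2g) = 0.01500·(261/0.157)·2.541²/(2·9.81) = 8.209 m

h_f ≈ 8.21 m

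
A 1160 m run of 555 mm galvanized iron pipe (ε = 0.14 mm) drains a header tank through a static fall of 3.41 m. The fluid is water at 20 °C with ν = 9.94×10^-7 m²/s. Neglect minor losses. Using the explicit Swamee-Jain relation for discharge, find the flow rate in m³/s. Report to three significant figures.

Swamee-Jain (Type II): Q = -0.965·√(gD⁵h_f/L)·ln[ε/(3.7D) + √(3.17ν²L/(gD³h_f))]
√(gD⁵h_f/L) = √(9.81·0.555⁵·3.41/1160) = 0.03897
ε/(3.7D) = 6.82×10^-5; √(3.17ν²L/(gD³h_f)) = 2.52×10^-5
Q = -0.965·0.03897·ln(9.338×10^-5) = 0.3489 m³/s
Check: V = 1.44 m/s, Re = 8.05×10^5, f = 0.01549, h_f = 3.43 m ≈ 3.41 m ✓

Q ≈ 0.349 m³/s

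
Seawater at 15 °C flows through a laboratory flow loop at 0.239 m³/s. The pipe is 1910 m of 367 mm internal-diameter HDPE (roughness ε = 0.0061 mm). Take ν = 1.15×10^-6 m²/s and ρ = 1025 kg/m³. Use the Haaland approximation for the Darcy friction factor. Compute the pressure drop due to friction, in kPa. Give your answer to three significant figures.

Δp ≈ 170 kPa

V = 4Q/(πD²) = 4·0.239/(π·0.367²) = 2.259 m/s
Re = VD/ν = 2.259·0.367/1.15×10^-6 = 7.21×10^5 → turbulent
ε/D = 0.0061/367 = 1.66×10^-5
Haaland: f = 0.01250
h_f = f(L/D)V²/(2g) = 0.01250·(1910/0.367)·2.259²/(2·9.81) = 16.92 m
Δp = ρg·h_f = 1025·9.81·16.92 = 170.2 kPa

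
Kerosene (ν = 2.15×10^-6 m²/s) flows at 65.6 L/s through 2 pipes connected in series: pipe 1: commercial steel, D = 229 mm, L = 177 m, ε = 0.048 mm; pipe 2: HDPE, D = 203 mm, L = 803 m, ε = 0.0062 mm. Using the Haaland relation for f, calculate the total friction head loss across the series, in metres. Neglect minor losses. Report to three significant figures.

Pipe 1: V = 1.593 m/s, Re = 1.70×10^5, ε/D = 2.10×10^-4, f = 0.01732, h_1 = f(L/D)V²/2g = 1.730 m
Pipe 2: V = 2.027 m/s, Re = 1.91×10^5, ε/D = 3.05×10^-5, f = 0.01582, h_2 = f(L/D)V²/2g = 13.11 m
Series → Q common, losses add: H = Σh = 14.84 m

H ≈ 14.8 m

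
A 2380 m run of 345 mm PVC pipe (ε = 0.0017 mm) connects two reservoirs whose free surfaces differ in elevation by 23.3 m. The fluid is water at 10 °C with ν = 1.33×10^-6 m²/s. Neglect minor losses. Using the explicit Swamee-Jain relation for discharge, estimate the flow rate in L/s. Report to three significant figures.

Swamee-Jain (Type II): Q = -0.965·√(gD⁵h_f/L)·ln[ε/(3.7D) + √(3.17ν²L/(gD³h_f))]
√(gD⁵h_f/L) = √(9.81·0.345⁵·23.3/2380) = 0.02167
ε/(3.7D) = 1.33×10^-6; √(3.17ν²L/(gD³h_f)) = 3.77×10^-5
Q = -0.965·0.02167·ln(3.904×10^-5) = 0.2122 m³/s
Check: V = 2.27 m/s, Re = 5.89×10^5, f = 0.01280, h_f = 23.2 m ≈ 23.3 m ✓

Q ≈ 212 L/s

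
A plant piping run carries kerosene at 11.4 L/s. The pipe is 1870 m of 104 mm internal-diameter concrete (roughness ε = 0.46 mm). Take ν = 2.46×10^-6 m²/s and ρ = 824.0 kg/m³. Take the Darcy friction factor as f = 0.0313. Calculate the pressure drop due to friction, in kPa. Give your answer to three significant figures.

V = 4Q/(πD²) = 4·0.0114/(π·0.104²) = 1.342 m/s
h_f = f(L/D)V²/(2g) = 0.03130·(1870/0.104)·1.342²/(2·9.81) = 51.66 m
Δp = ρg·h_f = 824.0·9.81·51.66 = 417.6 kPa

Δp ≈ 418 kPa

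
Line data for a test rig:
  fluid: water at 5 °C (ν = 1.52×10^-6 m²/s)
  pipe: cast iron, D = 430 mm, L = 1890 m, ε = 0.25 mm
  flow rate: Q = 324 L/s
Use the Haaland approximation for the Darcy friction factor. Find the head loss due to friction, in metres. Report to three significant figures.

h_f ≈ 20.0 m

V = 4Q/(πD²) = 4·0.324/(π·0.430²) = 2.231 m/s
Re = VD/ν = 2.231·0.430/1.52×10^-6 = 6.31×10^5 → turbulent
ε/D = 0.25/430 = 5.81×10^-4
Haaland: f = 0.01793
h_f = f(L/D)V²/(2g) = 0.01793·(1890/0.430)·2.231²/(2·9.81) = 19.99 m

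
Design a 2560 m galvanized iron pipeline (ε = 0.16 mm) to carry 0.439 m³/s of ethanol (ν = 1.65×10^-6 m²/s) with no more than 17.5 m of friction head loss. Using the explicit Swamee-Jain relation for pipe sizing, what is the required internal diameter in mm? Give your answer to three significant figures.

Swamee-Jain (Type III): D = 0.66·[ε^1.25·(LQ²/(gh_f))^4.75 + ν·Q^9.4·(L/(gh_f))^5.2]^0.04
LQ²/(gh_f) = 2.874; L/(gh_f) = 14.91
Term 1 = ε^1.25·(…)^4.75 = 0.00271; Term 2 = ν·Q^9.4·(…)^5.2 = 9.10×10^-4
D = 0.66·(0.00271 + 9.10×10^-4)^0.04 = 0.5271 m = 527 mm
Check: V = 2.01 m/s, Re = 6.43×10^5, f = 0.01614, h_f = 16.2 m ≈ 17.5 m ✓

D ≈ 527 mm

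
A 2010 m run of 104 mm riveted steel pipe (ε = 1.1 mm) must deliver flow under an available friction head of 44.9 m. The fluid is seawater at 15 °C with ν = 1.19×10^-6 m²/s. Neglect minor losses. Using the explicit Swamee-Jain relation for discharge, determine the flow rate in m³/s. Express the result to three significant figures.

Q ≈ 0.00916 m³/s

Swamee-Jain (Type II): Q = -0.965·√(gD⁵h_f/L)·ln[ε/(3.7D) + √(3.17ν²L/(gD³h_f))]
√(gD⁵h_f/L) = √(9.81·0.104⁵·44.9/2010) = 0.001633
ε/(3.7D) = 0.00286; √(3.17ν²L/(gD³h_f)) = 1.35×10^-4
Q = -0.965·0.001633·ln(0.002994) = 0.009157 m³/s
Check: V = 1.08 m/s, Re = 9.42×10^4, f = 0.03950, h_f = 45.2 m ≈ 44.9 m ✓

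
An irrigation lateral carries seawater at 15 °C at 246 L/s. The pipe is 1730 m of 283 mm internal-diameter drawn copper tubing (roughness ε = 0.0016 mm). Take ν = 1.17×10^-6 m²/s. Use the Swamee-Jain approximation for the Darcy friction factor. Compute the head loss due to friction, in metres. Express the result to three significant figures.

h_f ≈ 56.5 m

V = 4Q/(πD²) = 4·0.246/(π·0.283²) = 3.911 m/s
Re = VD/ν = 3.911·0.283/1.17×10^-6 = 9.46×10^5 → turbulent
ε/D = 0.0016/283 = 5.65×10^-6
Swamee-Jain: f = 0.01185
h_f = f(L/D)V²/(2g) = 0.01185·(1730/0.283)·3.911²/(2·9.81) = 56.48 m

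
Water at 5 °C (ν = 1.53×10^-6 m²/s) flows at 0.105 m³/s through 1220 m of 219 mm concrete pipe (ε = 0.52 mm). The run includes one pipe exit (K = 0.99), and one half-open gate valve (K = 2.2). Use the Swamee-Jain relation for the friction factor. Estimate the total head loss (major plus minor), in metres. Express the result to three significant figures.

V = 4Q/(πD²) = 2.787 m/s; V²/2g = 0.3960 m
Re = 3.99×10^5, ε/D = 0.00237 → f = 0.02506 (Swamee-Jain)
Major: h_f = f(L/D)·V²/2g = 0.02506·5571·0.3960 = 55.28 m
Minor: ΣK = 3.19; h_m = ΣK·V²/2g = 1.263 m
Total H_L = 55.28 + 1.263 = 56.54 m

H_L ≈ 56.5 m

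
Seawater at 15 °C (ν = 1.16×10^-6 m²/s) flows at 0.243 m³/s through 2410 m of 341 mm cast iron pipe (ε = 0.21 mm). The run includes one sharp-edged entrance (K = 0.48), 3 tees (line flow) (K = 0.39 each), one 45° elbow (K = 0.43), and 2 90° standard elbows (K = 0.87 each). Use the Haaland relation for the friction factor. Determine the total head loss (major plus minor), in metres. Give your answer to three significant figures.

V = 4Q/(πD²) = 2.661 m/s; V²/2g = 0.3608 m
Re = 7.82×10^5, ε/D = 6.16×10^-4 → f = 0.01802 (Haaland)
Major: h_f = f(L/D)·V²/2g = 0.01802·7067·0.3608 = 45.96 m
Minor: ΣK = 3.82; h_m = ΣK·V²/2g = 1.378 m
Total H_L = 45.96 + 1.378 = 47.34 m

H_L ≈ 47.3 m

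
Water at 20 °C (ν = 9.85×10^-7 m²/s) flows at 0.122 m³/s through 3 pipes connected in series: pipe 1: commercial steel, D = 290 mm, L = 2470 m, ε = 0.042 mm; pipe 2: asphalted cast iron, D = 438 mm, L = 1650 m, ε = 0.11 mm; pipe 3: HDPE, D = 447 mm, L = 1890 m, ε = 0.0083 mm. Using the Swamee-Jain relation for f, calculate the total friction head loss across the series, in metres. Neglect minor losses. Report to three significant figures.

Pipe 1: V = 1.847 m/s, Re = 5.44×10^5, ε/D = 1.45×10^-4, f = 0.01484, h_1 = f(L/D)V²/2g = 21.98 m
Pipe 2: V = 0.8097 m/s, Re = 3.60×10^5, ε/D = 2.51×10^-4, f = 0.01642, h_2 = f(L/D)V²/2g = 2.066 m
Pipe 3: V = 0.7774 m/s, Re = 3.53×10^5, ε/D = 1.86×10^-5, f = 0.01419, h_3 = f(L/D)V²/2g = 1.848 m
Series → Q common, losses add: H = Σh = 25.89 m

H ≈ 25.9 m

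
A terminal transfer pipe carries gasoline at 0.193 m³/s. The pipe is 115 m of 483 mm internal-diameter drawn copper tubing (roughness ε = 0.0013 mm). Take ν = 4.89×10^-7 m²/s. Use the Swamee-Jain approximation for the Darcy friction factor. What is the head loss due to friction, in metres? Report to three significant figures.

h_f ≈ 0.156 m

V = 4Q/(πD²) = 4·0.193/(π·0.483²) = 1.053 m/s
Re = VD/ν = 1.053·0.483/4.89×10^-7 = 1.04×10^6 → turbulent
ε/D = 0.0013/483 = 2.69×10^-6
Swamee-Jain: f = 0.01160
h_f = f(L/D)V²/(2g) = 0.01160·(115/0.483)·1.053²/(2·9.81) = 0.1562 m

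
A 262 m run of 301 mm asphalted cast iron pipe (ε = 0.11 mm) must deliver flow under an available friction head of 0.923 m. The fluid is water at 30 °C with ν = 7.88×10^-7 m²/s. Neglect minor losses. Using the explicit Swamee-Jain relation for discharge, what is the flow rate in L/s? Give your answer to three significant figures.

Swamee-Jain (Type II): Q = -0.965·√(gD⁵h_f/L)·ln[ε/(3.7D) + √(3.17ν²L/(gD³h_f))]
√(gD⁵h_f/L) = √(9.81·0.301⁵·0.923/262) = 0.009241
ε/(3.7D) = 9.88×10^-5; √(3.17ν²L/(gD³h_f)) = 4.57×10^-5
Q = -0.965·0.009241·ln(1.445×10^-4) = 0.07885 m³/s
Check: V = 1.11 m/s, Re = 4.23×10^5, f = 0.01705, h_f = 0.929 m ≈ 0.923 m ✓

Q ≈ 78.8 L/s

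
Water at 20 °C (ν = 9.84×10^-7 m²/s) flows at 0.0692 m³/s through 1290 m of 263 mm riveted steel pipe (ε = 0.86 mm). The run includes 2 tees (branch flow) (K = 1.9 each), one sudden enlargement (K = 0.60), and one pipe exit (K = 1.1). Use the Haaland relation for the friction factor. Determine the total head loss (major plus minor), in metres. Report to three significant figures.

V = 4Q/(πD²) = 1.274 m/s; V²/2g = 0.08270 m
Re = 3.40×10^5, ε/D = 0.00327 → f = 0.02720 (Haaland)
Major: h_f = f(L/D)·V²/2g = 0.02720·4905·0.08270 = 11.03 m
Minor: ΣK = 5.50; h_m = ΣK·V²/2g = 0.4549 m
Total H_L = 11.03 + 0.4549 = 11.49 m

H_L ≈ 11.5 m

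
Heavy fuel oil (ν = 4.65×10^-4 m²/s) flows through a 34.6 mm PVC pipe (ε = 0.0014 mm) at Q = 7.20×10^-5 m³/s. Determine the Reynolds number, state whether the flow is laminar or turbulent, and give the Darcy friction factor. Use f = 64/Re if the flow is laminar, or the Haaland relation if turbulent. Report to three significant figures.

V = 4Q/(πD²) = 0.07658 m/s
Re = VD/ν = 0.07658·0.0346/4.65×10^-4 = 5.70
Re < 2300 → laminar → f = 64/Re = 11.23

Re ≈ 5.70; laminar; f = 64/Re ≈ 11.2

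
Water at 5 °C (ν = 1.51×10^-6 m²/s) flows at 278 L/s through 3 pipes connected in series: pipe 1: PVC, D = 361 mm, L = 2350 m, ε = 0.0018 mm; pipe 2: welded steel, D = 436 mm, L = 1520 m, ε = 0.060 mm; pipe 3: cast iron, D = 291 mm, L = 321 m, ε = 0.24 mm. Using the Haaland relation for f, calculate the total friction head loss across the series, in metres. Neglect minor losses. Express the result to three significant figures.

Pipe 1: V = 2.716 m/s, Re = 6.49×10^5, ε/D = 4.99×10^-6, f = 0.01254, h_1 = f(L/D)V²/2g = 30.69 m
Pipe 2: V = 1.862 m/s, Re = 5.38×10^5, ε/D = 1.38×10^-4, f = 0.01457, h_2 = f(L/D)V²/2g = 8.974 m
Pipe 3: V = 4.180 m/s, Re = 8.06×10^5, ε/D = 8.25×10^-4, f = 0.01916, h_3 = f(L/D)V²/2g = 18.82 m
Series → Q common, losses add: H = Σh = 58.49 m

H ≈ 58.5 m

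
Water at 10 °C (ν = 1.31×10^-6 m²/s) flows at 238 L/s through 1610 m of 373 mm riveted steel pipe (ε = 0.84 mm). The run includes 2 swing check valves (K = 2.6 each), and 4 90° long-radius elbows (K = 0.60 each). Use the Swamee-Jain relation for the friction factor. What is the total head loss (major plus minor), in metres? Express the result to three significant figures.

H_L ≈ 27.5 m

V = 4Q/(πD²) = 2.178 m/s; V²/2g = 0.2418 m
Re = 6.20×10^5, ε/D = 0.00225 → f = 0.02455 (Swamee-Jain)
Major: h_f = f(L/D)·V²/2g = 0.02455·4316·0.2418 = 25.62 m
Minor: ΣK = 7.60; h_m = ΣK·V²/2g = 1.838 m
Total H_L = 25.62 + 1.838 = 27.46 m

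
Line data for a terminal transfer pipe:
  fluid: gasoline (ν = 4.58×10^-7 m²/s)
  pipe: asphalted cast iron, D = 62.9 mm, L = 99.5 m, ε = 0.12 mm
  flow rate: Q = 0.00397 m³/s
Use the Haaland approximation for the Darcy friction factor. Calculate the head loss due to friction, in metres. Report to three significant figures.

V = 4Q/(πD²) = 4·0.00397/(π·0.0629²) = 1.278 m/s
Re = VD/ν = 1.278·0.0629/4.58×10^-7 = 1.75×10^5 → turbulent
ε/D = 0.12/62.9 = 0.00191
Haaland: f = 0.02409
h_f = f(L/D)V²/(2g) = 0.02409·(99.5/0.0629)·1.278²/(2·9.81) = 3.171 m

h_f ≈ 3.17 m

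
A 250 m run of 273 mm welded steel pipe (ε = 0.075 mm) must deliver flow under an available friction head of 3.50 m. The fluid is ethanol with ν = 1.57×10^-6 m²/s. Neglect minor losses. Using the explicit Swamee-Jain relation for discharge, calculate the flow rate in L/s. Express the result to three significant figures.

Q ≈ 125 L/s

Swamee-Jain (Type II): Q = -0.965·√(gD⁵h_f/L)·ln[ε/(3.7D) + √(3.17ν²L/(gD³h_f))]
√(gD⁵h_f/L) = √(9.81·0.273⁵·3.50/250) = 0.01443
ε/(3.7D) = 7.43×10^-5; √(3.17ν²L/(gD³h_f)) = 5.29×10^-5
Q = -0.965·0.01443·ln(1.271×10^-4) = 0.1249 m³/s
Check: V = 2.13 m/s, Re = 3.71×10^5, f = 0.01656, h_f = 3.52 m ≈ 3.50 m ✓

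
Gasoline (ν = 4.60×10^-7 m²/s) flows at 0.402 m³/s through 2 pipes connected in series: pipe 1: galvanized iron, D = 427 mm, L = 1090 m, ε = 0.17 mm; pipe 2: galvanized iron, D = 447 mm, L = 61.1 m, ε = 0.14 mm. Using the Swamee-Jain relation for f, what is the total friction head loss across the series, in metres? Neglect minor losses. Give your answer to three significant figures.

Pipe 1: V = 2.807 m/s, Re = 2.61×10^6, ε/D = 3.98×10^-4, f = 0.01618, h_1 = f(L/D)V²/2g = 16.59 m
Pipe 2: V = 2.562 m/s, Re = 2.49×10^6, ε/D = 3.13×10^-4, f = 0.01544, h_2 = f(L/D)V²/2g = 0.7060 m
Series → Q common, losses add: H = Σh = 17.30 m

H ≈ 17.3 m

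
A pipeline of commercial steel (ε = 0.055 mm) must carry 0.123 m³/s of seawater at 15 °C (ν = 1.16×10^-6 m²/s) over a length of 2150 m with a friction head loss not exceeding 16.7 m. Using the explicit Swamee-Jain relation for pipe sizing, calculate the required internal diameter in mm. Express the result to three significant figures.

D ≈ 305 mm

Swamee-Jain (Type III): D = 0.66·[ε^1.25·(LQ²/(gh_f))^4.75 + ν·Q^9.4·(L/(gh_f))^5.2]^0.04
LQ²/(gh_f) = 0.1985; L/(gh_f) = 13.12
Term 1 = ε^1.25·(…)^4.75 = 2.19×10^-9; Term 2 = ν·Q^9.4·(…)^5.2 = 2.11×10^-9
D = 0.66·(2.19×10^-9 + 2.11×10^-9)^0.04 = 0.3054 m = 305 mm
Check: V = 1.68 m/s, Re = 4.42×10^5, f = 0.01550, h_f = 15.7 m ≈ 16.7 m ✓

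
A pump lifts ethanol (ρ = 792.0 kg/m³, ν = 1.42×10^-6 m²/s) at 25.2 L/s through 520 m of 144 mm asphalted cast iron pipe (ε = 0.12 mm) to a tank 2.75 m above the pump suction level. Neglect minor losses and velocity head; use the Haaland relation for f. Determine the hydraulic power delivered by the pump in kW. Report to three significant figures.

P_hyd ≈ 2.31 kW

V = 4Q/(πD²) = 1.547 m/s; Re = 1.57×10^5; ε/D = 8.33×10^-4; f = 0.02056
h_f = f(L/D)V²/2g = 9.058 m
Total head H = z + h_f = 2.75 + 9.058 = 11.81 m
P_hyd = ρgQH = 792.0·9.81·0.0252·11.81 = 2.312 kW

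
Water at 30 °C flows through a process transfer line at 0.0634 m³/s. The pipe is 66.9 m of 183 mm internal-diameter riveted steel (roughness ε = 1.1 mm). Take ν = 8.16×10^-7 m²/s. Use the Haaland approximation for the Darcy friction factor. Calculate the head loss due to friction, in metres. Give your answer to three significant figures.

V = 4Q/(πD²) = 4·0.0634/(π·0.183²) = 2.410 m/s
Re = VD/ν = 2.410·0.183/8.16×10^-7 = 5.41×10^5 → turbulent
ε/D = 1.1/183 = 0.00601
Haaland: f = 0.03234
h_f = f(L/D)V²/(2g) = 0.03234·(66.9/0.183)·2.410²/(2·9.81) = 3.501 m

h_f ≈ 3.50 m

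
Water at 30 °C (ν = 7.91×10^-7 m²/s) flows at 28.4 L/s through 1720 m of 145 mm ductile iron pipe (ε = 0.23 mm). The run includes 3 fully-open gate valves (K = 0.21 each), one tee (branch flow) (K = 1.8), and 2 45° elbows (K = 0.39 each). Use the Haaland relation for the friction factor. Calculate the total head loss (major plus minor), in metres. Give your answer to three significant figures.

H_L ≈ 41.0 m

V = 4Q/(πD²) = 1.720 m/s; V²/2g = 0.1508 m
Re = 3.15×10^5, ε/D = 0.00159 → f = 0.02268 (Haaland)
Major: h_f = f(L/D)·V²/2g = 0.02268·11862·0.1508 = 40.56 m
Minor: ΣK = 3.21; h_m = ΣK·V²/2g = 0.4839 m
Total H_L = 40.56 + 0.4839 = 41.04 m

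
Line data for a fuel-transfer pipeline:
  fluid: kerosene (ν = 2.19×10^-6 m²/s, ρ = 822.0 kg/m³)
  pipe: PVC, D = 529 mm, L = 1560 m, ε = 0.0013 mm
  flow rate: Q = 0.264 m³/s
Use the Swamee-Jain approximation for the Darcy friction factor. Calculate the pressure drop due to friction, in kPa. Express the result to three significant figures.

V = 4Q/(πD²) = 4·0.264/(π·0.529²) = 1.201 m/s
Re = VD/ν = 1.201·0.529/2.19×10^-6 = 2.90×10^5 → turbulent
ε/D = 0.0013/529 = 2.46×10^-6
Swamee-Jain: f = 0.01449
h_f = f(L/D)V²/(2g) = 0.01449·(1560/0.529)·1.201²/(2·9.81) = 3.143 m
Δp = ρg·h_f = 822.0·9.81·3.143 = 25.34 kPa

Δp ≈ 25.3 kPa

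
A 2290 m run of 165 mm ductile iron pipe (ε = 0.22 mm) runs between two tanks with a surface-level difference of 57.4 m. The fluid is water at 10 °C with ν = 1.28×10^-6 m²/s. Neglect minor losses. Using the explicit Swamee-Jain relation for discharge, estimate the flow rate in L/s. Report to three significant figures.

Swamee-Jain (Type II): Q = -0.965·√(gD⁵h_f/L)·ln[ε/(3.7D) + √(3.17ν²L/(gD³h_f))]
√(gD⁵h_f/L) = √(9.81·0.165⁵·57.4/2290) = 0.005484
ε/(3.7D) = 3.60×10^-4; √(3.17ν²L/(gD³h_f)) = 6.86×10^-5
Q = -0.965·0.005484·ln(4.289×10^-4) = 0.04103 m³/s
Check: V = 1.92 m/s, Re = 2.47×10^5, f = 0.02220, h_f = 57.8 m ≈ 57.4 m ✓

Q ≈ 41.0 L/s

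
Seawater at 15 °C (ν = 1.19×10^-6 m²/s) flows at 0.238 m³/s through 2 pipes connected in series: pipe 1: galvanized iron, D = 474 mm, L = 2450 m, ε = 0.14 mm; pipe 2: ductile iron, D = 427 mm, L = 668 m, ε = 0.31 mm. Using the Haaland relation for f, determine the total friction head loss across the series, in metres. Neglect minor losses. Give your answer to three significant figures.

H ≈ 11.8 m

Pipe 1: V = 1.349 m/s, Re = 5.37×10^5, ε/D = 2.95×10^-4, f = 0.01604, h_1 = f(L/D)V²/2g = 7.689 m
Pipe 2: V = 1.662 m/s, Re = 5.96×10^5, ε/D = 7.26×10^-4, f = 0.01878, h_2 = f(L/D)V²/2g = 4.136 m
Series → Q common, losses add: H = Σh = 11.83 m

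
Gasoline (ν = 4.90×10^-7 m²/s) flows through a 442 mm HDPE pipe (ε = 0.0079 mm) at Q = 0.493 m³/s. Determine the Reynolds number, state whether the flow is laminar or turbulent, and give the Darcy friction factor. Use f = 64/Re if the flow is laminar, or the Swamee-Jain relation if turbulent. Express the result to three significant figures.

Re ≈ 2.90×10^6; turbulent; f ≈ 0.0106

V = 4Q/(πD²) = 3.213 m/s
Re = VD/ν = 3.213·0.442/4.90×10^-7 = 2.90×10^6
Re > 4000 → turbulent; ε/D = 1.79×10^-5
Swamee-Jain: f = 0.01056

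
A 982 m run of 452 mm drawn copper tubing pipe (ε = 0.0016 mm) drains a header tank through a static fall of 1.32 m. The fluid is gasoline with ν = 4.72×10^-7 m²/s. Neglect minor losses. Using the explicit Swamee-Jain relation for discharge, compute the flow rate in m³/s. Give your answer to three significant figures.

Q ≈ 0.161 m³/s

Swamee-Jain (Type II): Q = -0.965·√(gD⁵h_f/L)·ln[ε/(3.7D) + √(3.17ν²L/(gD³h_f))]
√(gD⁵h_f/L) = √(9.81·0.452⁵·1.32/982) = 0.01577
ε/(3.7D) = 9.57×10^-7; √(3.17ν²L/(gD³h_f)) = 2.41×10^-5
Q = -0.965·0.01577·ln(2.504×10^-5) = 0.1613 m³/s
Check: V = 1.01 m/s, Re = 9.62×10^5, f = 0.01177, h_f = 1.32 m ≈ 1.32 m ✓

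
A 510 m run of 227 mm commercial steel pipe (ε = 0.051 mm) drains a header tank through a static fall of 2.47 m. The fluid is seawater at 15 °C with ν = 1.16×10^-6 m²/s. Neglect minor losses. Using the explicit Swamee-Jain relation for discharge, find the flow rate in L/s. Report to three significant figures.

Swamee-Jain (Type II): Q = -0.965·√(gD⁵h_f/L)·ln[ε/(3.7D) + √(3.17ν²L/(gD³h_f))]
√(gD⁵h_f/L) = √(9.81·0.227⁵·2.47/510) = 0.005351
ε/(3.7D) = 6.07×10^-5; √(3.17ν²L/(gD³h_f)) = 8.76×10^-5
Q = -0.965·0.005351·ln(1.483×10^-4) = 0.04553 m³/s
Check: V = 1.12 m/s, Re = 2.20×10^5, f = 0.01710, h_f = 2.48 m ≈ 2.47 m ✓

Q ≈ 45.5 L/s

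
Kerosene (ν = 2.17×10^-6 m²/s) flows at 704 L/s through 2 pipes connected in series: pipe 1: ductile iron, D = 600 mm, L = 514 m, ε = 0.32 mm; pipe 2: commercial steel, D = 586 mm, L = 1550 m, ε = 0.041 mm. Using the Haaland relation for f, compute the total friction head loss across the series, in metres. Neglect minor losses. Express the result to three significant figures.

H ≈ 17.0 m

Pipe 1: V = 2.490 m/s, Re = 6.88×10^5, ε/D = 5.33×10^-4, f = 0.01758, h_1 = f(L/D)V²/2g = 4.758 m
Pipe 2: V = 2.610 m/s, Re = 7.05×10^5, ε/D = 7.00×10^-5, f = 0.01334, h_2 = f(L/D)V²/2g = 12.26 m
Series → Q common, losses add: H = Σh = 17.01 m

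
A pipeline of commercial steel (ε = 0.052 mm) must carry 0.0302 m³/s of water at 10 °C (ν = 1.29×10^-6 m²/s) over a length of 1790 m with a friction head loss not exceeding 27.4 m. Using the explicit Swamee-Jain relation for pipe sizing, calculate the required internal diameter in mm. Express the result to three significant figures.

D ≈ 157 mm

Swamee-Jain (Type III): D = 0.66·[ε^1.25·(LQ²/(gh_f))^4.75 + ν·Q^9.4·(L/(gh_f))^5.2]^0.04
LQ²/(gh_f) = 0.006074; L/(gh_f) = 6.659
Term 1 = ε^1.25·(…)^4.75 = 1.31×10^-16; Term 2 = ν·Q^9.4·(…)^5.2 = 1.27×10^-16
D = 0.66·(1.31×10^-16 + 1.27×10^-16)^0.04 = 0.1570 m = 157 mm
Check: V = 1.56 m/s, Re = 1.90×10^5, f = 0.01809, h_f = 25.5 m ≈ 27.4 m ✓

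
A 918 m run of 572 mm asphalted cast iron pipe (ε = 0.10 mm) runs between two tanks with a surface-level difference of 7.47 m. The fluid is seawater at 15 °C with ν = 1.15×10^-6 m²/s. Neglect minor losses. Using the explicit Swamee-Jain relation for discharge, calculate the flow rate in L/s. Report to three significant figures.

Swamee-Jain (Type II): Q = -0.965·√(gD⁵h_f/L)·ln[ε/(3.7D) + √(3.17ν²L/(gD³h_f))]
√(gD⁵h_f/L) = √(9.81·0.572⁵·7.47/918) = 0.06991
ε/(3.7D) = 4.73×10^-5; √(3.17ν²L/(gD³h_f)) = 1.68×10^-5
Q = -0.965·0.06991·ln(6.400×10^-5) = 0.6515 m³/s
Check: V = 2.54 m/s, Re = 1.26×10^6, f = 0.01430, h_f = 7.52 m ≈ 7.47 m ✓

Q ≈ 652 L/s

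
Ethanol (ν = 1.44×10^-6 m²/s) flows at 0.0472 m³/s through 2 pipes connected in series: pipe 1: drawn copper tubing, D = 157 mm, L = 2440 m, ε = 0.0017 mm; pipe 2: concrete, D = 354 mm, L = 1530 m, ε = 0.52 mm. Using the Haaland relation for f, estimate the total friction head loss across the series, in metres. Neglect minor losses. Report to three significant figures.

Pipe 1: V = 2.438 m/s, Re = 2.66×10^5, ε/D = 1.08×10^-5, f = 0.01475, h_1 = f(L/D)V²/2g = 69.47 m
Pipe 2: V = 0.4796 m/s, Re = 1.18×10^5, ε/D = 0.00147, f = 0.02323, h_2 = f(L/D)V²/2g = 1.177 m
Series → Q common, losses add: H = Σh = 70.65 m

H ≈ 70.6 m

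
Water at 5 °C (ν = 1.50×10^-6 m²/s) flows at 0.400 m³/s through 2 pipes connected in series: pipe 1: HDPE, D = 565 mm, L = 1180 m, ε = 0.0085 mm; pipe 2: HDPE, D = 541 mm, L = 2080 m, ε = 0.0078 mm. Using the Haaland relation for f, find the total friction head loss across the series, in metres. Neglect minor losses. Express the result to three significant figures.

Pipe 1: V = 1.595 m/s, Re = 6.01×10^5, ε/D = 1.50×10^-5, f = 0.01284, h_1 = f(L/D)V²/2g = 3.480 m
Pipe 2: V = 1.740 m/s, Re = 6.28×10^5, ε/D = 1.44×10^-5, f = 0.01274, h_2 = f(L/D)V²/2g = 7.561 m
Series → Q common, losses add: H = Σh = 11.04 m

H ≈ 11.0 m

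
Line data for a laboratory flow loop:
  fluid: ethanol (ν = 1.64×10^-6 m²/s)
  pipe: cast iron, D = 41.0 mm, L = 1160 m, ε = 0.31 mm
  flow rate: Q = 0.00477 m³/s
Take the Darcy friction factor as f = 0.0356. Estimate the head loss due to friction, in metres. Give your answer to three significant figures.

V = 4Q/(πD²) = 4·0.00477/(π·0.0410²) = 3.613 m/s
h_f = f(L/D)V²/(2g) = 0.03560·(1160/0.0410)·3.613²/(2·9.81) = 670.1 m

h_f ≈ 670 m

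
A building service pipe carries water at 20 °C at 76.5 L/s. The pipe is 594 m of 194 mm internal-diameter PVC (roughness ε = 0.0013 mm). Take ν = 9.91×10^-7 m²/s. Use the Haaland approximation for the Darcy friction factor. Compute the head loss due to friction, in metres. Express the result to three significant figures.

V = 4Q/(πD²) = 4·0.0765/(π·0.194²) = 2.588 m/s
Re = VD/ν = 2.588·0.194/9.91×10^-7 = 5.07×10^5 → turbulent
ε/D = 0.0013/194 = 6.70×10^-6
Haaland: f = 0.01311
h_f = f(L/D)V²/(2g) = 0.01311·(594/0.194)·2.588²/(2·9.81) = 13.70 m

h_f ≈ 13.7 m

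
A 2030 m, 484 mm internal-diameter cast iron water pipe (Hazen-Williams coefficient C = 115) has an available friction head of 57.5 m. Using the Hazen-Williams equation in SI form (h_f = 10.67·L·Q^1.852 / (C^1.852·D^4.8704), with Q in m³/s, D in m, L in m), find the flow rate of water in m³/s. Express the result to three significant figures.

Q ≈ 0.693 m³/s

Rearranging: Q = [h_f·C^1.852·D^4.8704 / (10.67·L)]^(1/1.852)
Q = [57.5·115^1.852·0.484^4.8704 / (10.67·2030)]^0.540 = 0.6934 m³/s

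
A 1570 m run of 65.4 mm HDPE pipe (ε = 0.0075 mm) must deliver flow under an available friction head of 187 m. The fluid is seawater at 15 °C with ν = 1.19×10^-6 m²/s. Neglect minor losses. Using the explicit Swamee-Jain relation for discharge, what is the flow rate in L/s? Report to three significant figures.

Q ≈ 10.1 L/s

Swamee-Jain (Type II): Q = -0.965·√(gD⁵h_f/L)·ln[ε/(3.7D) + √(3.17ν²L/(gD³h_f))]
√(gD⁵h_f/L) = √(9.81·0.0654⁵·187/1570) = 0.001182
ε/(3.7D) = 3.10×10^-5; √(3.17ν²L/(gD³h_f)) = 1.17×10^-4
Q = -0.965·0.001182·ln(1.482×10^-4) = 0.01006 m³/s
Check: V = 2.99 m/s, Re = 1.65×10^5, f = 0.01702, h_f = 187 m ≈ 187 m ✓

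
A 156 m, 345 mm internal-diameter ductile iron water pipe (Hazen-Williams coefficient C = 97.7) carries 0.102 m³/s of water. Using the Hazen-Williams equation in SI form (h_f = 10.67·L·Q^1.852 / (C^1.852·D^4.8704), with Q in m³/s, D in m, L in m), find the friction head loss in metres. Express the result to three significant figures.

h_f ≈ 0.893 m

h_f = 10.67·156·0.102^1.852 / (97.7^1.852·0.345^4.8704) = 0.8932 m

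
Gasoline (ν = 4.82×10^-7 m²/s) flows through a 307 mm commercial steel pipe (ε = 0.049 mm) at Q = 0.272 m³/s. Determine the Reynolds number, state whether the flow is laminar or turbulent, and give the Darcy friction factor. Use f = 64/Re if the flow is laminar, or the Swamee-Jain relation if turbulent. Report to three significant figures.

Re ≈ 2.34×10^6; turbulent; f ≈ 0.0137

V = 4Q/(πD²) = 3.675 m/s
Re = VD/ν = 3.675·0.307/4.82×10^-7 = 2.34×10^6
Re > 4000 → turbulent; ε/D = 1.60×10^-4
Swamee-Jain: f = 0.01371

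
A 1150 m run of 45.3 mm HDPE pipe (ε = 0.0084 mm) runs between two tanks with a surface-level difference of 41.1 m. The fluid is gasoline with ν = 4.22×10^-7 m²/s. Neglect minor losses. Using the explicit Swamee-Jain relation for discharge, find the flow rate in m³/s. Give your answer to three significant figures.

Swamee-Jain (Type II): Q = -0.965·√(gD⁵h_f/L)·ln[ε/(3.7D) + √(3.17ν²L/(gD³h_f))]
√(gD⁵h_f/L) = √(9.81·0.0453⁵·41.1/1150) = 2.586×10^-4
ε/(3.7D) = 5.01×10^-5; √(3.17ν²L/(gD³h_f)) = 1.32×10^-4
Q = -0.965·2.586×10^-4·ln(1.817×10^-4) = 0.002149 m³/s
Check: V = 1.33 m/s, Re = 1.43×10^5, f = 0.01786, h_f = 41.1 m ≈ 41.1 m ✓

Q ≈ 0.00215 m³/s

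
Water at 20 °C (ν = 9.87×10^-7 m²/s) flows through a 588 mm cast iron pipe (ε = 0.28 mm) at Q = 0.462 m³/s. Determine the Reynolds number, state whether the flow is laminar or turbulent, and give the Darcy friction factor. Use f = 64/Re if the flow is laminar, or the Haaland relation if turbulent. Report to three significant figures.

V = 4Q/(πD²) = 1.701 m/s
Re = VD/ν = 1.701·0.588/9.87×10^-7 = 1.01×10^6
Re > 4000 → turbulent; ε/D = 4.76×10^-4
Haaland: f = 0.01700

Re ≈ 1.01×10^6; turbulent; f ≈ 0.0170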